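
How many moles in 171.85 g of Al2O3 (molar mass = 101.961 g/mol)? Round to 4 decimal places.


n = mass / M
n = 171.85 / 101.961
n = 1.68544836 mol, rounded to 4 dp:

1.6854 mol


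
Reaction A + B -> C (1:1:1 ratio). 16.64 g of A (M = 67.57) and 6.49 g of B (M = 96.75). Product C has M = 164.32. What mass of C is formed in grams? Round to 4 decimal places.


Find moles of each reactant; the smaller value is the limiting reagent in a 1:1:1 reaction, so moles_C equals moles of the limiter.
n_A = mass_A / M_A = 16.64 / 67.57 = 0.246263 mol
n_B = mass_B / M_B = 6.49 / 96.75 = 0.06708 mol
Limiting reagent: B (smaller), n_limiting = 0.06708 mol
mass_C = n_limiting * M_C = 0.06708 * 164.32
mass_C = 11.0225856 g, rounded to 4 dp:

11.0226 g


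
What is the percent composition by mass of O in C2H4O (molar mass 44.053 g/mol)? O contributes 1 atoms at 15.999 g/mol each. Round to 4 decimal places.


pct = 100 * (n_elem * M_elem) / M_total
mass_contribution = 1 * 15.999 = 15.999 g/mol
pct = 100 * 15.999 / 44.053
pct = 36.31761742 %, rounded to 4 dp:

36.3176 %


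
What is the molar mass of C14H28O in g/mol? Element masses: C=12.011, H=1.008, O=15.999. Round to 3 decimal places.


M = sum(count * atomic_mass) over atoms.
M = 14*12.011 + 28*1.008 + 1*15.999
M = 168.154 + 28.224 + 15.999
M = 212.377 g/mol, rounded to 3 dp:

212.377 g/mol


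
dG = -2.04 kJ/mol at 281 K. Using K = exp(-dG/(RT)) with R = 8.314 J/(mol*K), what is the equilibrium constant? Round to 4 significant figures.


dG is in kJ/mol; multiply by 1000 to match R in J/(mol*K).
RT = 8.314 * 281 = 2336.234 J/mol
exponent = -dG*1000 / (RT) = -(-2.04*1000) / 2336.234 = 0.8732002
K = exp(0.8732002)
K = 2.3945617, rounded to 4 significant figures:

2.395


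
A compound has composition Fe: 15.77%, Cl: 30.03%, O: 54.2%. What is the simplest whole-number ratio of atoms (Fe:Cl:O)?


Assume 100 g of compound, divide each mass% by atomic mass to get moles, then normalize by the smallest to get a raw atom ratio.
Moles per 100 g: Fe: 15.77/55.845 = 0.2824, Cl: 30.03/35.453 = 0.847, O: 54.2/15.999 = 3.3877
Raw ratio (divide by min = 0.2824): Fe: 1.0, Cl: 3.0, O: 11.997
Multiply by 1 to clear fractions: Fe: 1.0 ~= 1, Cl: 3.0 ~= 3, O: 11.997 ~= 12
Reduce by GCD to get the simplest whole-number ratio:

1:3:12


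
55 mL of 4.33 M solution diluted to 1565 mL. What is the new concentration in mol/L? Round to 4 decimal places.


Dilution: M1*V1 = M2*V2, solve for M2.
M2 = M1*V1 / V2
M2 = 4.33 * 55 / 1565
M2 = 238.15 / 1565
M2 = 0.15217252 mol/L, rounded to 4 dp:

0.1522 mol/L


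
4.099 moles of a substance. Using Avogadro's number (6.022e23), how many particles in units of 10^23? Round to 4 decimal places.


N = n * NA, then divide by 1e23 for the requested units.
N / 1e23 = n * 6.022
N / 1e23 = 4.099 * 6.022
N / 1e23 = 24.684178, rounded to 4 dp:

24.6842


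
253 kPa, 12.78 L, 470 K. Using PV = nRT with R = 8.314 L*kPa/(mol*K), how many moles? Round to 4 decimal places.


PV = nRT, solve for n = PV / (RT).
PV = 253 * 12.78 = 3233.34
RT = 8.314 * 470 = 3907.58
n = 3233.34 / 3907.58
n = 0.82745331 mol, rounded to 4 dp:

0.8275 mol


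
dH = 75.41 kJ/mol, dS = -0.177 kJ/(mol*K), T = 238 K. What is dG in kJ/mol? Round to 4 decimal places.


Gibbs: dG = dH - T*dS (consistent units, dS already in kJ/(mol*K)).
T*dS = 238 * -0.177 = -42.126
dG = 75.41 - (-42.126)
dG = 117.536 kJ/mol, rounded to 4 dp:

117.5360 kJ/mol


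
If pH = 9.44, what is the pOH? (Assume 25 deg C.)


At 25 deg C, pH + pOH = 14.
pOH = 14 - pH = 14 - 9.44
pOH = 4.56:

4.56


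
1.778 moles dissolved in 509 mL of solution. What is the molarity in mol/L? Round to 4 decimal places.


Convert volume to liters: V_L = V_mL / 1000.
V_L = 509 / 1000 = 0.509 L
M = n / V_L = 1.778 / 0.509
M = 3.49312377 mol/L, rounded to 4 dp:

3.4931 mol/L


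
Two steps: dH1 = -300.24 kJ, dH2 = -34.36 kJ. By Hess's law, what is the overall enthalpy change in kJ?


Hess's law: enthalpy is a state function, so add the step enthalpies.
dH_total = dH1 + dH2 = -300.24 + (-34.36)
dH_total = -334.6 kJ:

-334.60 kJ


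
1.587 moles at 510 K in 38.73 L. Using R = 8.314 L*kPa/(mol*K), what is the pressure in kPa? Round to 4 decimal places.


PV = nRT, solve for P = nRT / V.
nRT = 1.587 * 8.314 * 510 = 6729.1022
P = 6729.1022 / 38.73
P = 173.74392461 kPa, rounded to 4 dp:

173.7439 kPa


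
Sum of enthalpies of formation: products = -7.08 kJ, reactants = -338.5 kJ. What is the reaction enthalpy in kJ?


dH_rxn = sum(dH_f products) - sum(dH_f reactants)
dH_rxn = -7.08 - (-338.5)
dH_rxn = 331.42 kJ:

331.42 kJ


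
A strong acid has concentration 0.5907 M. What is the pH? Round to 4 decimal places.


A strong acid dissociates completely, so [H+] equals the given concentration.
pH = -log10([H+]) = -log10(0.5907)
pH = 0.22863303, rounded to 4 dp:

0.2286


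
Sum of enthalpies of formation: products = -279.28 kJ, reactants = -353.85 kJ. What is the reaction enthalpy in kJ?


dH_rxn = sum(dH_f products) - sum(dH_f reactants)
dH_rxn = -279.28 - (-353.85)
dH_rxn = 74.57 kJ:

74.57 kJ


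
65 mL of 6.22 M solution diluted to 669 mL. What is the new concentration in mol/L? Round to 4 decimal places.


Dilution: M1*V1 = M2*V2, solve for M2.
M2 = M1*V1 / V2
M2 = 6.22 * 65 / 669
M2 = 404.3 / 669
M2 = 0.60433483 mol/L, rounded to 4 dp:

0.6043 mol/L


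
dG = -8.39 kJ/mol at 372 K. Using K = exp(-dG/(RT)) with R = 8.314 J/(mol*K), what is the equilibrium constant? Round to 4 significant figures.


dG is in kJ/mol; multiply by 1000 to match R in J/(mol*K).
RT = 8.314 * 372 = 3092.808 J/mol
exponent = -dG*1000 / (RT) = -(-8.39*1000) / 3092.808 = 2.71274518
K = exp(2.71274518)
K = 15.07059, rounded to 4 significant figures:

15.07


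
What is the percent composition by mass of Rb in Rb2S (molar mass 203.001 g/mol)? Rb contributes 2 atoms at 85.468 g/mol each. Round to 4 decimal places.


pct = 100 * (n_elem * M_elem) / M_total
mass_contribution = 2 * 85.468 = 170.936 g/mol
pct = 100 * 170.936 / 203.001
pct = 84.20451131 %, rounded to 4 dp:

84.2045 %


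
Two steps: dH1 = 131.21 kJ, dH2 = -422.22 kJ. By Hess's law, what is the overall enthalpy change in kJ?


Hess's law: enthalpy is a state function, so add the step enthalpies.
dH_total = dH1 + dH2 = 131.21 + (-422.22)
dH_total = -291.01 kJ:

-291.01 kJ


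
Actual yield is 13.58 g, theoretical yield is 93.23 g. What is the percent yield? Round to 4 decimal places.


% yield = 100 * actual / theoretical
% yield = 100 * 13.58 / 93.23
% yield = 14.56612678 %, rounded to 4 dp:

14.5661 %


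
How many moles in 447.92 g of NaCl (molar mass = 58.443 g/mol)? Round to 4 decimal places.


n = mass / M
n = 447.92 / 58.443
n = 7.66421984 mol, rounded to 4 dp:

7.6642 mol


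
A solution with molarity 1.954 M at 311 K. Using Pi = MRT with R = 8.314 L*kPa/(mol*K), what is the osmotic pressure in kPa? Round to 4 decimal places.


Osmotic pressure (van't Hoff): Pi = M*R*T.
RT = 8.314 * 311 = 2585.654
Pi = 1.954 * 2585.654
Pi = 5052.367916 kPa, rounded to 4 dp:

5052.3679 kPa


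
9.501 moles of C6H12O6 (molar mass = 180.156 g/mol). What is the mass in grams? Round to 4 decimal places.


mass = n * M
mass = 9.501 * 180.156
mass = 1711.662156 g, rounded to 4 dp:

1711.6622 g


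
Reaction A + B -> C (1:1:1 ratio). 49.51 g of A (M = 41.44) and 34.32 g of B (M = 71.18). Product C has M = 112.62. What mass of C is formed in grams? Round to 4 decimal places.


Find moles of each reactant; the smaller value is the limiting reagent in a 1:1:1 reaction, so moles_C equals moles of the limiter.
n_A = mass_A / M_A = 49.51 / 41.44 = 1.194739 mol
n_B = mass_B / M_B = 34.32 / 71.18 = 0.482158 mol
Limiting reagent: B (smaller), n_limiting = 0.482158 mol
mass_C = n_limiting * M_C = 0.482158 * 112.62
mass_C = 54.30063396 g, rounded to 4 dp:

54.3006 g


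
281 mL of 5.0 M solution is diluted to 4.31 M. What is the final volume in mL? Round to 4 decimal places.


Dilution: M1*V1 = M2*V2, solve for V2.
V2 = M1*V1 / M2
V2 = 5.0 * 281 / 4.31
V2 = 1405.0 / 4.31
V2 = 325.98607889 mL, rounded to 4 dp:

325.9861 mL


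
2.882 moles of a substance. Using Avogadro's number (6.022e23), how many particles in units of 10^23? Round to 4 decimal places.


N = n * NA, then divide by 1e23 for the requested units.
N / 1e23 = n * 6.022
N / 1e23 = 2.882 * 6.022
N / 1e23 = 17.355404, rounded to 4 dp:

17.3554


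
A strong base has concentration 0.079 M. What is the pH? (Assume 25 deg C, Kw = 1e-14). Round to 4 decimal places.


A strong base dissociates completely, so [OH-] equals the given concentration.
pOH = -log10([OH-]) = -log10(0.079) = 1.102373
pH = 14 - pOH = 14 - 1.102373
pH = 12.897627, rounded to 4 dp:

12.8976


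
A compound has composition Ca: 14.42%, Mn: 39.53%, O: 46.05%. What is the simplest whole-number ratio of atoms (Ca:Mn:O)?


Assume 100 g of compound, divide each mass% by atomic mass to get moles, then normalize by the smallest to get a raw atom ratio.
Moles per 100 g: Ca: 14.42/40.078 = 0.3598, Mn: 39.53/54.938 = 0.7195, O: 46.05/15.999 = 2.8783
Raw ratio (divide by min = 0.3598): Ca: 1.0, Mn: 2.0, O: 8.0
Multiply by 1 to clear fractions: Ca: 1.0 ~= 1, Mn: 2.0 ~= 2, O: 8.0 ~= 8
Reduce by GCD to get the simplest whole-number ratio:

1:2:8


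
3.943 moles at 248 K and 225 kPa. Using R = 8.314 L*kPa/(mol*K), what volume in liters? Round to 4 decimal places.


PV = nRT, solve for V = nRT / P.
nRT = 3.943 * 8.314 * 248 = 8129.9613
V = 8129.9613 / 225
V = 36.13316133 L, rounded to 4 dp:

36.1332 L


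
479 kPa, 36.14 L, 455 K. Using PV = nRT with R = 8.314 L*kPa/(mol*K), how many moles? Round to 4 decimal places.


PV = nRT, solve for n = PV / (RT).
PV = 479 * 36.14 = 17311.06
RT = 8.314 * 455 = 3782.87
n = 17311.06 / 3782.87
n = 4.576171 mol, rounded to 4 dp:

4.5762 mol


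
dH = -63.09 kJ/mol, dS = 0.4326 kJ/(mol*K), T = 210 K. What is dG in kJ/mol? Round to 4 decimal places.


Gibbs: dG = dH - T*dS (consistent units, dS already in kJ/(mol*K)).
T*dS = 210 * 0.4326 = 90.846
dG = -63.09 - (90.846)
dG = -153.936 kJ/mol, rounded to 4 dp:

-153.9360 kJ/mol


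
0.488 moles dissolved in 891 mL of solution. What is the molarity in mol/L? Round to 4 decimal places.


Convert volume to liters: V_L = V_mL / 1000.
V_L = 891 / 1000 = 0.891 L
M = n / V_L = 0.488 / 0.891
M = 0.54769921 mol/L, rounded to 4 dp:

0.5477 mol/L


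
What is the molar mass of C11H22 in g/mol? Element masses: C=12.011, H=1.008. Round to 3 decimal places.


M = sum(count * atomic_mass) over atoms.
M = 11*12.011 + 22*1.008
M = 132.121 + 22.176
M = 154.297 g/mol, rounded to 3 dp:

154.297 g/mol


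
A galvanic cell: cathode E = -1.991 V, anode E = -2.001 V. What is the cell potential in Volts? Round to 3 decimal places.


Standard cell potential: E_cell = E_cathode - E_anode.
E_cell = -1.991 - (-2.001)
E_cell = 0.01 V, rounded to 3 dp:

0.010 V


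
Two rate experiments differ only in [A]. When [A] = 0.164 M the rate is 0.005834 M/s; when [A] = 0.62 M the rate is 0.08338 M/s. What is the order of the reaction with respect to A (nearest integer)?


Rate is proportional to [A]^n, so rate2/rate1 = ([A]2/[A]1)^n. Take logs to solve for n.
rate2/rate1 = 0.08338 / 0.005834 = 14.2921
[A]2/[A]1 = 0.62 / 0.164 = 3.7805
n = ln(14.2921) / ln(3.7805) = 2.0
Nearest integer order:

2


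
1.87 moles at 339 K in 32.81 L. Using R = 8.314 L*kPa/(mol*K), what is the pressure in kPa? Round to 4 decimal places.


PV = nRT, solve for P = nRT / V.
nRT = 1.87 * 8.314 * 339 = 5270.494
P = 5270.494 / 32.81
P = 160.63681804 kPa, rounded to 4 dp:

160.6368 kPa


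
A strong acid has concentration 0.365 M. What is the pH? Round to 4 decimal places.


A strong acid dissociates completely, so [H+] equals the given concentration.
pH = -log10([H+]) = -log10(0.365)
pH = 0.43770714, rounded to 4 dp:

0.4377


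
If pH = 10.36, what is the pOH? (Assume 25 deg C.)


At 25 deg C, pH + pOH = 14.
pOH = 14 - pH = 14 - 10.36
pOH = 3.64:

3.64


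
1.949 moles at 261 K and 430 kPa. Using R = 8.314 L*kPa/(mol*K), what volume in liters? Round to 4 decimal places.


PV = nRT, solve for V = nRT / P.
nRT = 1.949 * 8.314 * 261 = 4229.2403
V = 4229.2403 / 430
V = 9.83544256 L, rounded to 4 dp:

9.8354 L


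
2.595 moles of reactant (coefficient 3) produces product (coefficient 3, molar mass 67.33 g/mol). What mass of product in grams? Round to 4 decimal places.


Use the coefficient ratio to convert reactant moles to product moles, then multiply by the product's molar mass.
moles_P = moles_R * (coeff_P / coeff_R) = 2.595 * (3/3) = 2.595
mass_P = moles_P * M_P = 2.595 * 67.33
mass_P = 174.72135 g, rounded to 4 dp:

174.7214 g


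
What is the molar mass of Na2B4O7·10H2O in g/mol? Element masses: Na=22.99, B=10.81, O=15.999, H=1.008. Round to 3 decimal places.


M = sum(count * atomic_mass) over atoms.
M = 2*22.99 + 4*10.81 + 17*15.999 + 20*1.008
M = 45.98 + 43.24 + 271.983 + 20.16
M = 381.363 g/mol, rounded to 3 dp:

381.363 g/mol


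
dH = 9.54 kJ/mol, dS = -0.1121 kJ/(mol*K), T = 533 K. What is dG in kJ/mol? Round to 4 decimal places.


Gibbs: dG = dH - T*dS (consistent units, dS already in kJ/(mol*K)).
T*dS = 533 * -0.1121 = -59.7493
dG = 9.54 - (-59.7493)
dG = 69.2893 kJ/mol, rounded to 4 dp:

69.2893 kJ/mol


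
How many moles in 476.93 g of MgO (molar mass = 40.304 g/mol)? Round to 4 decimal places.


n = mass / M
n = 476.93 / 40.304
n = 11.83331679 mol, rounded to 4 dp:

11.8333 mol


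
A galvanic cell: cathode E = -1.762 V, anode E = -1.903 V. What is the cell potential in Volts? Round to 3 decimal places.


Standard cell potential: E_cell = E_cathode - E_anode.
E_cell = -1.762 - (-1.903)
E_cell = 0.141 V, rounded to 3 dp:

0.141 V


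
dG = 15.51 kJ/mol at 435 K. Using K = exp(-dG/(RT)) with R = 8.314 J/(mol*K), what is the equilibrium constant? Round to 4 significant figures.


dG is in kJ/mol; multiply by 1000 to match R in J/(mol*K).
RT = 8.314 * 435 = 3616.59 J/mol
exponent = -dG*1000 / (RT) = -(15.51*1000) / 3616.59 = -4.28857017
K = exp(-4.28857017)
K = 0.013724535, rounded to 4 significant figures:

0.01372


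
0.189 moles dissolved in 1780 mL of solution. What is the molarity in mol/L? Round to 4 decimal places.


Convert volume to liters: V_L = V_mL / 1000.
V_L = 1780 / 1000 = 1.78 L
M = n / V_L = 0.189 / 1.78
M = 0.10617978 mol/L, rounded to 4 dp:

0.1062 mol/L


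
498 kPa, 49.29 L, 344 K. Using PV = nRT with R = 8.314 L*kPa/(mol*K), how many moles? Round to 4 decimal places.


PV = nRT, solve for n = PV / (RT).
PV = 498 * 49.29 = 24546.42
RT = 8.314 * 344 = 2860.016
n = 24546.42 / 2860.016
n = 8.58261632 mol, rounded to 4 dp:

8.5826 mol


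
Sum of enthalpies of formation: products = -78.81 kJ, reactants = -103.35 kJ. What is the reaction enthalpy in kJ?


dH_rxn = sum(dH_f products) - sum(dH_f reactants)
dH_rxn = -78.81 - (-103.35)
dH_rxn = 24.54 kJ:

24.54 kJ


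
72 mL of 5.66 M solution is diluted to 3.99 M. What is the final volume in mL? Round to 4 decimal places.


Dilution: M1*V1 = M2*V2, solve for V2.
V2 = M1*V1 / M2
V2 = 5.66 * 72 / 3.99
V2 = 407.52 / 3.99
V2 = 102.13533835 mL, rounded to 4 dp:

102.1353 mL


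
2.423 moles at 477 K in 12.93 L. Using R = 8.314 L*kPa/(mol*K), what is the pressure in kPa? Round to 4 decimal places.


PV = nRT, solve for P = nRT / V.
nRT = 2.423 * 8.314 * 477 = 9609.0801
P = 9609.0801 / 12.93
P = 743.16164733 kPa, rounded to 4 dp:

743.1616 kPa


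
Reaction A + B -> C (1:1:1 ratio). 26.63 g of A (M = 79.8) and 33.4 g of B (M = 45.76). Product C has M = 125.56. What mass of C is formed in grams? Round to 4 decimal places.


Find moles of each reactant; the smaller value is the limiting reagent in a 1:1:1 reaction, so moles_C equals moles of the limiter.
n_A = mass_A / M_A = 26.63 / 79.8 = 0.333709 mol
n_B = mass_B / M_B = 33.4 / 45.76 = 0.729895 mol
Limiting reagent: A (smaller), n_limiting = 0.333709 mol
mass_C = n_limiting * M_C = 0.333709 * 125.56
mass_C = 41.90050204 g, rounded to 4 dp:

41.9005 g


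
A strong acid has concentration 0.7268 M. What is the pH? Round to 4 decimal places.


A strong acid dissociates completely, so [H+] equals the given concentration.
pH = -log10([H+]) = -log10(0.7268)
pH = 0.13858508, rounded to 4 dp:

0.1386


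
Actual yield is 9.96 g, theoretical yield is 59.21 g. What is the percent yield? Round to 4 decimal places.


% yield = 100 * actual / theoretical
% yield = 100 * 9.96 / 59.21
% yield = 16.82148286 %, rounded to 4 dp:

16.8215 %


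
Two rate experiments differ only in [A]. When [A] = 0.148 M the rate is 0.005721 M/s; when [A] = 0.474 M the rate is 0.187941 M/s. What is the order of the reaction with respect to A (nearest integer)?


Rate is proportional to [A]^n, so rate2/rate1 = ([A]2/[A]1)^n. Take logs to solve for n.
rate2/rate1 = 0.187941 / 0.005721 = 32.8511
[A]2/[A]1 = 0.474 / 0.148 = 3.2027
n = ln(32.8511) / ln(3.2027) = 3.0
Nearest integer order:

3


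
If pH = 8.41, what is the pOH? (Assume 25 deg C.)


At 25 deg C, pH + pOH = 14.
pOH = 14 - pH = 14 - 8.41
pOH = 5.59:

5.59


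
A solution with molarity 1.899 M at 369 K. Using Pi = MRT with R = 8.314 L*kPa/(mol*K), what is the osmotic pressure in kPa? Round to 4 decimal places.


Osmotic pressure (van't Hoff): Pi = M*R*T.
RT = 8.314 * 369 = 3067.866
Pi = 1.899 * 3067.866
Pi = 5825.877534 kPa, rounded to 4 dp:

5825.8775 kPa


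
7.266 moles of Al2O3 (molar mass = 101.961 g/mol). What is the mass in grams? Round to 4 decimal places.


mass = n * M
mass = 7.266 * 101.961
mass = 740.848626 g, rounded to 4 dp:

740.8486 g


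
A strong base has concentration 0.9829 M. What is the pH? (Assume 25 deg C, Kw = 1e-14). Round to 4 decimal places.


A strong base dissociates completely, so [OH-] equals the given concentration.
pOH = -log10([OH-]) = -log10(0.9829) = 0.007491
pH = 14 - pOH = 14 - 0.007491
pH = 13.992509, rounded to 4 dp:

13.9925


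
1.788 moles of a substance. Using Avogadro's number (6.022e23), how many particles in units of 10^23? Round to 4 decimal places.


N = n * NA, then divide by 1e23 for the requested units.
N / 1e23 = n * 6.022
N / 1e23 = 1.788 * 6.022
N / 1e23 = 10.767336, rounded to 4 dp:

10.7673


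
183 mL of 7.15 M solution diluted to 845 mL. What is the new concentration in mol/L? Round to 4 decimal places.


Dilution: M1*V1 = M2*V2, solve for M2.
M2 = M1*V1 / V2
M2 = 7.15 * 183 / 845
M2 = 1308.45 / 845
M2 = 1.54846154 mol/L, rounded to 4 dp:

1.5485 mol/L


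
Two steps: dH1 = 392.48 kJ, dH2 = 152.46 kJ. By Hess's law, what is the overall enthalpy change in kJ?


Hess's law: enthalpy is a state function, so add the step enthalpies.
dH_total = dH1 + dH2 = 392.48 + (152.46)
dH_total = 544.94 kJ:

544.94 kJ


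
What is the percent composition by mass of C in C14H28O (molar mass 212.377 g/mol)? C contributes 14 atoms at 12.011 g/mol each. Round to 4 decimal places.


pct = 100 * (n_elem * M_elem) / M_total
mass_contribution = 14 * 12.011 = 168.154 g/mol
pct = 100 * 168.154 / 212.377
pct = 79.1771237 %, rounded to 4 dp:

79.1771 %


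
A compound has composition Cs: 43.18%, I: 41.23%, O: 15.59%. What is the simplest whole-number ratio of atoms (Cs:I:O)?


Assume 100 g of compound, divide each mass% by atomic mass to get moles, then normalize by the smallest to get a raw atom ratio.
Moles per 100 g: Cs: 43.18/132.905 = 0.3249, I: 41.23/126.904 = 0.3249, O: 15.59/15.999 = 0.9744
Raw ratio (divide by min = 0.3249): Cs: 1.0, I: 1.0, O: 2.999
Multiply by 1 to clear fractions: Cs: 1.0 ~= 1, I: 1.0 ~= 1, O: 2.999 ~= 3
Reduce by GCD to get the simplest whole-number ratio:

1:1:3


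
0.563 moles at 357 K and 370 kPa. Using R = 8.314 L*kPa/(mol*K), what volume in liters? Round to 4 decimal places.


PV = nRT, solve for V = nRT / P.
nRT = 0.563 * 8.314 * 357 = 1671.0392
V = 1671.0392 / 370
V = 4.51632216 L, rounded to 4 dp:

4.5163 L


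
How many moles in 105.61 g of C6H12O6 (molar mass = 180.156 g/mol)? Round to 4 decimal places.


n = mass / M
n = 105.61 / 180.156
n = 0.58621417 mol, rounded to 4 dp:

0.5862 mol


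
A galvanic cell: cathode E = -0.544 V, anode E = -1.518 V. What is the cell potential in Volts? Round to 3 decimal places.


Standard cell potential: E_cell = E_cathode - E_anode.
E_cell = -0.544 - (-1.518)
E_cell = 0.974 V, rounded to 3 dp:

0.974 V


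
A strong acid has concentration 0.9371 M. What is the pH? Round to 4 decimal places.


A strong acid dissociates completely, so [H+] equals the given concentration.
pH = -log10([H+]) = -log10(0.9371)
pH = 0.02821406, rounded to 4 dp:

0.0282


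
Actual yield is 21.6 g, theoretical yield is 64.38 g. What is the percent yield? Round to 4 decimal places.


% yield = 100 * actual / theoretical
% yield = 100 * 21.6 / 64.38
% yield = 33.55079217 %, rounded to 4 dp:

33.5508 %


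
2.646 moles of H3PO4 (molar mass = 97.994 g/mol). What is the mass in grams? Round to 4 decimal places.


mass = n * M
mass = 2.646 * 97.994
mass = 259.292124 g, rounded to 4 dp:

259.2921 g


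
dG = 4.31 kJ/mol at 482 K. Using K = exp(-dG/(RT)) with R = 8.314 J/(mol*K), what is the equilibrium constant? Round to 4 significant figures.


dG is in kJ/mol; multiply by 1000 to match R in J/(mol*K).
RT = 8.314 * 482 = 4007.348 J/mol
exponent = -dG*1000 / (RT) = -(4.31*1000) / 4007.348 = -1.07552426
K = exp(-1.07552426)
K = 0.34111887, rounded to 4 significant figures:

0.3411


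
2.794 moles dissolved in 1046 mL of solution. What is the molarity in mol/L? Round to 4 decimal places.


Convert volume to liters: V_L = V_mL / 1000.
V_L = 1046 / 1000 = 1.046 L
M = n / V_L = 2.794 / 1.046
M = 2.67112811 mol/L, rounded to 4 dp:

2.6711 mol/L


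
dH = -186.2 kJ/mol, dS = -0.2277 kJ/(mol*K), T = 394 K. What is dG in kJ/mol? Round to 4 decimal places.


Gibbs: dG = dH - T*dS (consistent units, dS already in kJ/(mol*K)).
T*dS = 394 * -0.2277 = -89.7138
dG = -186.2 - (-89.7138)
dG = -96.4862 kJ/mol, rounded to 4 dp:

-96.4862 kJ/mol


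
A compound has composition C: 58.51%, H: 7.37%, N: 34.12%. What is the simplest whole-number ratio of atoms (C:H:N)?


Assume 100 g of compound, divide each mass% by atomic mass to get moles, then normalize by the smallest to get a raw atom ratio.
Moles per 100 g: C: 58.51/12.011 = 4.8714, H: 7.37/1.008 = 7.3115, N: 34.12/14.007 = 2.4359
Raw ratio (divide by min = 2.4359): C: 2.0, H: 3.002, N: 1.0
Multiply by 1 to clear fractions: C: 2.0 ~= 2, H: 3.002 ~= 3, N: 1.0 ~= 1
Reduce by GCD to get the simplest whole-number ratio:

2:3:1


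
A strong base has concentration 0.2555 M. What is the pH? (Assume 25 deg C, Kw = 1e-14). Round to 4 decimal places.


A strong base dissociates completely, so [OH-] equals the given concentration.
pOH = -log10([OH-]) = -log10(0.2555) = 0.592609
pH = 14 - pOH = 14 - 0.592609
pH = 13.407391, rounded to 4 dp:

13.4074


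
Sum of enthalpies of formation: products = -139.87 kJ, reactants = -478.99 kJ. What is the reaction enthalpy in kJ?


dH_rxn = sum(dH_f products) - sum(dH_f reactants)
dH_rxn = -139.87 - (-478.99)
dH_rxn = 339.12 kJ:

339.12 kJ


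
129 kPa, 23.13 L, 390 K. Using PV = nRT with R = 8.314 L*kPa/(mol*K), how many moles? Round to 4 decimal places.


PV = nRT, solve for n = PV / (RT).
PV = 129 * 23.13 = 2983.77
RT = 8.314 * 390 = 3242.46
n = 2983.77 / 3242.46
n = 0.92021798 mol, rounded to 4 dp:

0.9202 mol


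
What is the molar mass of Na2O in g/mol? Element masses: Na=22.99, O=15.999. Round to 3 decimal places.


M = sum(count * atomic_mass) over atoms.
M = 2*22.99 + 1*15.999
M = 45.98 + 15.999
M = 61.979 g/mol, rounded to 3 dp:

61.979 g/mol


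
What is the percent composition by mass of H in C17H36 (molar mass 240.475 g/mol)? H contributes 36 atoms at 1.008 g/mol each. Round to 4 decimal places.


pct = 100 * (n_elem * M_elem) / M_total
mass_contribution = 36 * 1.008 = 36.288 g/mol
pct = 100 * 36.288 / 240.475
pct = 15.09013411 %, rounded to 4 dp:

15.0901 %


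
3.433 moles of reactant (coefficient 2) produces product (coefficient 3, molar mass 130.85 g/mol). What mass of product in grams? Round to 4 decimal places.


Use the coefficient ratio to convert reactant moles to product moles, then multiply by the product's molar mass.
moles_P = moles_R * (coeff_P / coeff_R) = 3.433 * (3/2) = 5.1495
mass_P = moles_P * M_P = 5.1495 * 130.85
mass_P = 673.812075 g, rounded to 4 dp:

673.8121 g


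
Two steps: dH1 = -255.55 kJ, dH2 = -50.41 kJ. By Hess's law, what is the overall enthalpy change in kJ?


Hess's law: enthalpy is a state function, so add the step enthalpies.
dH_total = dH1 + dH2 = -255.55 + (-50.41)
dH_total = -305.96 kJ:

-305.96 kJ


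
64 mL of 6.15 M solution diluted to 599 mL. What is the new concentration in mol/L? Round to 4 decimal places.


Dilution: M1*V1 = M2*V2, solve for M2.
M2 = M1*V1 / V2
M2 = 6.15 * 64 / 599
M2 = 393.6 / 599
M2 = 0.65709516 mol/L, rounded to 4 dp:

0.6571 mol/L


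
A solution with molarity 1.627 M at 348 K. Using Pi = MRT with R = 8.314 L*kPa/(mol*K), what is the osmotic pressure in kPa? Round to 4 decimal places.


Osmotic pressure (van't Hoff): Pi = M*R*T.
RT = 8.314 * 348 = 2893.272
Pi = 1.627 * 2893.272
Pi = 4707.353544 kPa, rounded to 4 dp:

4707.3535 kPa


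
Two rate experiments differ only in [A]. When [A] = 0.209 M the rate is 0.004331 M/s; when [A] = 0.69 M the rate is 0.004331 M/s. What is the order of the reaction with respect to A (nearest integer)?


Rate is proportional to [A]^n, so rate2/rate1 = ([A]2/[A]1)^n. Take logs to solve for n.
rate2/rate1 = 0.004331 / 0.004331 = 1.0
[A]2/[A]1 = 0.69 / 0.209 = 3.3014
n = ln(1.0) / ln(3.3014) = 0.0
Nearest integer order:

0


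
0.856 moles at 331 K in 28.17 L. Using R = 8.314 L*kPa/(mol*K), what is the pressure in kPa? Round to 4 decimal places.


PV = nRT, solve for P = nRT / V.
nRT = 0.856 * 8.314 * 331 = 2355.6555
P = 2355.6555 / 28.17
P = 83.62284345 kPa, rounded to 4 dp:

83.6228 kPa


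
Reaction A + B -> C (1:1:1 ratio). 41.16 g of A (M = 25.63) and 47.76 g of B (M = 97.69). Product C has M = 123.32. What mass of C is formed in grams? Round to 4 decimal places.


Find moles of each reactant; the smaller value is the limiting reagent in a 1:1:1 reaction, so moles_C equals moles of the limiter.
n_A = mass_A / M_A = 41.16 / 25.63 = 1.605931 mol
n_B = mass_B / M_B = 47.76 / 97.69 = 0.488893 mol
Limiting reagent: B (smaller), n_limiting = 0.488893 mol
mass_C = n_limiting * M_C = 0.488893 * 123.32
mass_C = 60.29028476 g, rounded to 4 dp:

60.2903 g


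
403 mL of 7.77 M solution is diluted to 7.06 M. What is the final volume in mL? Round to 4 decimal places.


Dilution: M1*V1 = M2*V2, solve for V2.
V2 = M1*V1 / M2
V2 = 7.77 * 403 / 7.06
V2 = 3131.31 / 7.06
V2 = 443.52832861 mL, rounded to 4 dp:

443.5283 mL


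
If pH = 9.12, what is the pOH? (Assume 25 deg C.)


At 25 deg C, pH + pOH = 14.
pOH = 14 - pH = 14 - 9.12
pOH = 4.88:

4.88


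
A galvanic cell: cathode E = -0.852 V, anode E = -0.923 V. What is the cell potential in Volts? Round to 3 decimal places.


Standard cell potential: E_cell = E_cathode - E_anode.
E_cell = -0.852 - (-0.923)
E_cell = 0.071 V, rounded to 3 dp:

0.071 V


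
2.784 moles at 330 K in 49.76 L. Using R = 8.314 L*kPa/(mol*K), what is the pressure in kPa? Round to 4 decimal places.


PV = nRT, solve for P = nRT / V.
nRT = 2.784 * 8.314 * 330 = 7638.2381
P = 7638.2381 / 49.76
P = 153.50156953 kPa, rounded to 4 dp:

153.5016 kPa


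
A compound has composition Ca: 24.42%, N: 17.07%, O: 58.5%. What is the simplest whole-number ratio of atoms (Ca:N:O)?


Assume 100 g of compound, divide each mass% by atomic mass to get moles, then normalize by the smallest to get a raw atom ratio.
Moles per 100 g: Ca: 24.42/40.078 = 0.6093, N: 17.07/14.007 = 1.2187, O: 58.5/15.999 = 3.6565
Raw ratio (divide by min = 0.6093): Ca: 1.0, N: 2.0, O: 6.001
Multiply by 1 to clear fractions: Ca: 1.0 ~= 1, N: 2.0 ~= 2, O: 6.001 ~= 6
Reduce by GCD to get the simplest whole-number ratio:

1:2:6


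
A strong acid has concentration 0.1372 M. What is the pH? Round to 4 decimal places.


A strong acid dissociates completely, so [H+] equals the given concentration.
pH = -log10([H+]) = -log10(0.1372)
pH = 0.86264589, rounded to 4 dp:

0.8626


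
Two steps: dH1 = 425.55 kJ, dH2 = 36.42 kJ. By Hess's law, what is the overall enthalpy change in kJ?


Hess's law: enthalpy is a state function, so add the step enthalpies.
dH_total = dH1 + dH2 = 425.55 + (36.42)
dH_total = 461.97 kJ:

461.97 kJ


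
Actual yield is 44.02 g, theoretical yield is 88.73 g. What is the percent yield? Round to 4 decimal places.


% yield = 100 * actual / theoretical
% yield = 100 * 44.02 / 88.73
% yield = 49.61117998 %, rounded to 4 dp:

49.6112 %


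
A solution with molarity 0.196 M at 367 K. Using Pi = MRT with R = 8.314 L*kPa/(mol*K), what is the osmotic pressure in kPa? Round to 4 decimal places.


Osmotic pressure (van't Hoff): Pi = M*R*T.
RT = 8.314 * 367 = 3051.238
Pi = 0.196 * 3051.238
Pi = 598.042648 kPa, rounded to 4 dp:

598.0426 kPa


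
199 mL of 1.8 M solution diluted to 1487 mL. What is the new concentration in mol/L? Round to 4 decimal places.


Dilution: M1*V1 = M2*V2, solve for M2.
M2 = M1*V1 / V2
M2 = 1.8 * 199 / 1487
M2 = 358.2 / 1487
M2 = 0.24088769 mol/L, rounded to 4 dp:

0.2409 mol/L


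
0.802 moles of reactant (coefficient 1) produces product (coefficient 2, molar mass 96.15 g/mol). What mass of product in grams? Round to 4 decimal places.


Use the coefficient ratio to convert reactant moles to product moles, then multiply by the product's molar mass.
moles_P = moles_R * (coeff_P / coeff_R) = 0.802 * (2/1) = 1.604
mass_P = moles_P * M_P = 1.604 * 96.15
mass_P = 154.2246 g, rounded to 4 dp:

154.2246 g


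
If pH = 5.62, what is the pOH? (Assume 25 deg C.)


At 25 deg C, pH + pOH = 14.
pOH = 14 - pH = 14 - 5.62
pOH = 8.38:

8.38


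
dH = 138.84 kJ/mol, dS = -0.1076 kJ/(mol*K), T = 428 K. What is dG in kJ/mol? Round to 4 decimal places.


Gibbs: dG = dH - T*dS (consistent units, dS already in kJ/(mol*K)).
T*dS = 428 * -0.1076 = -46.0528
dG = 138.84 - (-46.0528)
dG = 184.8928 kJ/mol, rounded to 4 dp:

184.8928 kJ/mol


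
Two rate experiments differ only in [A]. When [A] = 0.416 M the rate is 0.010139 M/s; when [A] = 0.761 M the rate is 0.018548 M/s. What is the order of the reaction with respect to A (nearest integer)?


Rate is proportional to [A]^n, so rate2/rate1 = ([A]2/[A]1)^n. Take logs to solve for n.
rate2/rate1 = 0.018548 / 0.010139 = 1.8294
[A]2/[A]1 = 0.761 / 0.416 = 1.8293
n = ln(1.8294) / ln(1.8293) = 1.0
Nearest integer order:

1


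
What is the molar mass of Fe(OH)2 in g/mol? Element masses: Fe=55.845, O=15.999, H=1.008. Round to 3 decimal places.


M = sum(count * atomic_mass) over atoms.
M = 1*55.845 + 2*15.999 + 2*1.008
M = 55.845 + 31.998 + 2.016
M = 89.859 g/mol, rounded to 3 dp:

89.859 g/mol


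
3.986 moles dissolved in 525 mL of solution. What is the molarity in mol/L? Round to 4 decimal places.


Convert volume to liters: V_L = V_mL / 1000.
V_L = 525 / 1000 = 0.525 L
M = n / V_L = 3.986 / 0.525
M = 7.59238095 mol/L, rounded to 4 dp:

7.5924 mol/L


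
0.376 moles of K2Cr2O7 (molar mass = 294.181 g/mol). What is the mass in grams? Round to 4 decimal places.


mass = n * M
mass = 0.376 * 294.181
mass = 110.612056 g, rounded to 4 dp:

110.6121 g


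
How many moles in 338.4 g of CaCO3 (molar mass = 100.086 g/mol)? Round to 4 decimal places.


n = mass / M
n = 338.4 / 100.086
n = 3.38109226 mol, rounded to 4 dp:

3.3811 mol


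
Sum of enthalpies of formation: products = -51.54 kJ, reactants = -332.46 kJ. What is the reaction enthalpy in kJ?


dH_rxn = sum(dH_f products) - sum(dH_f reactants)
dH_rxn = -51.54 - (-332.46)
dH_rxn = 280.92 kJ:

280.92 kJ


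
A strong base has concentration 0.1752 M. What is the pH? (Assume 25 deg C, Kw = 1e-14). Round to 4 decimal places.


A strong base dissociates completely, so [OH-] equals the given concentration.
pOH = -log10([OH-]) = -log10(0.1752) = 0.756466
pH = 14 - pOH = 14 - 0.756466
pH = 13.243534, rounded to 4 dp:

13.2435


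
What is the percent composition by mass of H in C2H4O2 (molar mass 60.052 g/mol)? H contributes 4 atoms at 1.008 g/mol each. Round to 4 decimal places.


pct = 100 * (n_elem * M_elem) / M_total
mass_contribution = 4 * 1.008 = 4.032 g/mol
pct = 100 * 4.032 / 60.052
pct = 6.71418104 %, rounded to 4 dp:

6.7142 %


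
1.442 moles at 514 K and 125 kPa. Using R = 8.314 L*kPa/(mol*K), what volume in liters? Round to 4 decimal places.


PV = nRT, solve for V = nRT / P.
nRT = 1.442 * 8.314 * 514 = 6162.237
V = 6162.237 / 125
V = 49.297896 L, rounded to 4 dp:

49.2979 L


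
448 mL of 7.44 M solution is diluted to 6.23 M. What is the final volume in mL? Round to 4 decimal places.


Dilution: M1*V1 = M2*V2, solve for V2.
V2 = M1*V1 / M2
V2 = 7.44 * 448 / 6.23
V2 = 3333.12 / 6.23
V2 = 535.01123596 mL, rounded to 4 dp:

535.0112 mL


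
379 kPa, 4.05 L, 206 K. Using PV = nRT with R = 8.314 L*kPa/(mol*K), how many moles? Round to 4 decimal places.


PV = nRT, solve for n = PV / (RT).
PV = 379 * 4.05 = 1534.95
RT = 8.314 * 206 = 1712.684
n = 1534.95 / 1712.684
n = 0.89622487 mol, rounded to 4 dp:

0.8962 mol


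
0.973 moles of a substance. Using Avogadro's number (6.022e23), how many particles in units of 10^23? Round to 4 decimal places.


N = n * NA, then divide by 1e23 for the requested units.
N / 1e23 = n * 6.022
N / 1e23 = 0.973 * 6.022
N / 1e23 = 5.859406, rounded to 4 dp:

5.8594


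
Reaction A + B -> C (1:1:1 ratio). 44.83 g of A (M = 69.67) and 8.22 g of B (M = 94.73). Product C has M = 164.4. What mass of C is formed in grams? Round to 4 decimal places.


Find moles of each reactant; the smaller value is the limiting reagent in a 1:1:1 reaction, so moles_C equals moles of the limiter.
n_A = mass_A / M_A = 44.83 / 69.67 = 0.643462 mol
n_B = mass_B / M_B = 8.22 / 94.73 = 0.086773 mol
Limiting reagent: B (smaller), n_limiting = 0.086773 mol
mass_C = n_limiting * M_C = 0.086773 * 164.4
mass_C = 14.2654812 g, rounded to 4 dp:

14.2655 g


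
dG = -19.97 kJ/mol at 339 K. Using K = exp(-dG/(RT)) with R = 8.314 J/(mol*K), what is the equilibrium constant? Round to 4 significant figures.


dG is in kJ/mol; multiply by 1000 to match R in J/(mol*K).
RT = 8.314 * 339 = 2818.446 J/mol
exponent = -dG*1000 / (RT) = -(-19.97*1000) / 2818.446 = 7.08546483
K = exp(7.08546483)
K = 1194.4783, rounded to 4 significant figures:

1194


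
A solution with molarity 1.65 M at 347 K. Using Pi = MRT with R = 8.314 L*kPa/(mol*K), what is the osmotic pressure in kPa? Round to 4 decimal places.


Osmotic pressure (van't Hoff): Pi = M*R*T.
RT = 8.314 * 347 = 2884.958
Pi = 1.65 * 2884.958
Pi = 4760.1807 kPa, rounded to 4 dp:

4760.1807 kPa


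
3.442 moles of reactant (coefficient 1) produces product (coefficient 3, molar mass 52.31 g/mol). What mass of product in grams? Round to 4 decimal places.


Use the coefficient ratio to convert reactant moles to product moles, then multiply by the product's molar mass.
moles_P = moles_R * (coeff_P / coeff_R) = 3.442 * (3/1) = 10.326
mass_P = moles_P * M_P = 10.326 * 52.31
mass_P = 540.15306 g, rounded to 4 dp:

540.1531 g


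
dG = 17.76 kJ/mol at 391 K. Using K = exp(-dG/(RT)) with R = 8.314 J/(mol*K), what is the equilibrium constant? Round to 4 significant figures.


dG is in kJ/mol; multiply by 1000 to match R in J/(mol*K).
RT = 8.314 * 391 = 3250.774 J/mol
exponent = -dG*1000 / (RT) = -(17.76*1000) / 3250.774 = -5.46331428
K = exp(-5.46331428)
K = 0.0042394816, rounded to 4 significant figures:

0.004239


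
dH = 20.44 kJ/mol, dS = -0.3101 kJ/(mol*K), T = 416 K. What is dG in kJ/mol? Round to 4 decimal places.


Gibbs: dG = dH - T*dS (consistent units, dS already in kJ/(mol*K)).
T*dS = 416 * -0.3101 = -129.0016
dG = 20.44 - (-129.0016)
dG = 149.4416 kJ/mol, rounded to 4 dp:

149.4416 kJ/mol


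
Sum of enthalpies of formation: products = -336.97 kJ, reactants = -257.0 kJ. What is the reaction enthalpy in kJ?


dH_rxn = sum(dH_f products) - sum(dH_f reactants)
dH_rxn = -336.97 - (-257.0)
dH_rxn = -79.97 kJ:

-79.97 kJ


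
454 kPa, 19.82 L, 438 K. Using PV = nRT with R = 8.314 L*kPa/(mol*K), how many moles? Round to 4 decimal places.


PV = nRT, solve for n = PV / (RT).
PV = 454 * 19.82 = 8998.28
RT = 8.314 * 438 = 3641.532
n = 8998.28 / 3641.532
n = 2.47101495 mol, rounded to 4 dp:

2.4710 mol


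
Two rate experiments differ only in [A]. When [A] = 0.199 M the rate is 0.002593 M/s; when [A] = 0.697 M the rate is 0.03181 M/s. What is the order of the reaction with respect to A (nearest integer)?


Rate is proportional to [A]^n, so rate2/rate1 = ([A]2/[A]1)^n. Take logs to solve for n.
rate2/rate1 = 0.03181 / 0.002593 = 12.2676
[A]2/[A]1 = 0.697 / 0.199 = 3.5025
n = ln(12.2676) / ln(3.5025) = 2.0
Nearest integer order:

2


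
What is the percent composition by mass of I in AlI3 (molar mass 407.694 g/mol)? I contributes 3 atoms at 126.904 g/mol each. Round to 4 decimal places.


pct = 100 * (n_elem * M_elem) / M_total
mass_contribution = 3 * 126.904 = 380.712 g/mol
pct = 100 * 380.712 / 407.694
pct = 93.38180106 %, rounded to 4 dp:

93.3818 %


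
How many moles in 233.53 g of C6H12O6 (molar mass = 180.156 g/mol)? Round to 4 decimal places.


n = mass / M
n = 233.53 / 180.156
n = 1.29626546 mol, rounded to 4 dp:

1.2963 mol


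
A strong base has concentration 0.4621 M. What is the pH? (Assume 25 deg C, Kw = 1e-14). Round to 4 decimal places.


A strong base dissociates completely, so [OH-] equals the given concentration.
pOH = -log10([OH-]) = -log10(0.4621) = 0.335264
pH = 14 - pOH = 14 - 0.335264
pH = 13.664736, rounded to 4 dp:

13.6647


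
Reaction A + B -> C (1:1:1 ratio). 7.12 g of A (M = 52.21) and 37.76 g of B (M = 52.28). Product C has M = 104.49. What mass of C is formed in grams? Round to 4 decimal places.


Find moles of each reactant; the smaller value is the limiting reagent in a 1:1:1 reaction, so moles_C equals moles of the limiter.
n_A = mass_A / M_A = 7.12 / 52.21 = 0.136372 mol
n_B = mass_B / M_B = 37.76 / 52.28 = 0.722265 mol
Limiting reagent: A (smaller), n_limiting = 0.136372 mol
mass_C = n_limiting * M_C = 0.136372 * 104.49
mass_C = 14.24951028 g, rounded to 4 dp:

14.2495 g


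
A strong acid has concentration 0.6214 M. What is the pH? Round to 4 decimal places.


A strong acid dissociates completely, so [H+] equals the given concentration.
pH = -log10([H+]) = -log10(0.6214)
pH = 0.20662875, rounded to 4 dp:

0.2066


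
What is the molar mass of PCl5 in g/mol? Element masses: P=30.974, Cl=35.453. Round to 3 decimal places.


M = sum(count * atomic_mass) over atoms.
M = 1*30.974 + 5*35.453
M = 30.974 + 177.265
M = 208.239 g/mol, rounded to 3 dp:

208.239 g/mol


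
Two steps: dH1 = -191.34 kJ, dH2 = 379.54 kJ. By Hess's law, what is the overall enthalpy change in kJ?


Hess's law: enthalpy is a state function, so add the step enthalpies.
dH_total = dH1 + dH2 = -191.34 + (379.54)
dH_total = 188.2 kJ:

188.20 kJ


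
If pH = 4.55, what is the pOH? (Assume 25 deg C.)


At 25 deg C, pH + pOH = 14.
pOH = 14 - pH = 14 - 4.55
pOH = 9.45:

9.45


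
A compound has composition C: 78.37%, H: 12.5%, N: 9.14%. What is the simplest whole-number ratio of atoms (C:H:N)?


Assume 100 g of compound, divide each mass% by atomic mass to get moles, then normalize by the smallest to get a raw atom ratio.
Moles per 100 g: C: 78.37/12.011 = 6.5249, H: 12.5/1.008 = 12.4008, N: 9.14/14.007 = 0.6525
Raw ratio (divide by min = 0.6525): C: 9.999, H: 19.004, N: 1.0
Multiply by 1 to clear fractions: C: 9.999 ~= 10, H: 19.004 ~= 19, N: 1.0 ~= 1
Reduce by GCD to get the simplest whole-number ratio:

10:19:1
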